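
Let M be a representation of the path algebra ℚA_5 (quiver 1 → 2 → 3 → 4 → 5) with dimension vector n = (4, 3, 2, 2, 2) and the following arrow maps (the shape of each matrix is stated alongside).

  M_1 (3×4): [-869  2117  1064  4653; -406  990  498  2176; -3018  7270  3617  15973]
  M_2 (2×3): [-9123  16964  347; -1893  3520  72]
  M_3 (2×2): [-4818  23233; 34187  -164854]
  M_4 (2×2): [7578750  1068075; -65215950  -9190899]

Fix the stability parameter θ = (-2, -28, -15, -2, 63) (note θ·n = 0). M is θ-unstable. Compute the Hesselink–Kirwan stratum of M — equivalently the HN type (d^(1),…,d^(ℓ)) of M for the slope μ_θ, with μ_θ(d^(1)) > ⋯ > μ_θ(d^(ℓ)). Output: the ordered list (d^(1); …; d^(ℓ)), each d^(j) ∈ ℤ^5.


Interval decomposition of M: I[1,1], I[1,2], I[1,4], I[1,5], I[5,5].
HN type (ℓ=3): μ^(1)=63; μ^(2)=-2; μ^(3)=-15

((0, 0, 0, 0, 2); (1, 0, 0, 2, 0); (3, 3, 2, 0, 0))


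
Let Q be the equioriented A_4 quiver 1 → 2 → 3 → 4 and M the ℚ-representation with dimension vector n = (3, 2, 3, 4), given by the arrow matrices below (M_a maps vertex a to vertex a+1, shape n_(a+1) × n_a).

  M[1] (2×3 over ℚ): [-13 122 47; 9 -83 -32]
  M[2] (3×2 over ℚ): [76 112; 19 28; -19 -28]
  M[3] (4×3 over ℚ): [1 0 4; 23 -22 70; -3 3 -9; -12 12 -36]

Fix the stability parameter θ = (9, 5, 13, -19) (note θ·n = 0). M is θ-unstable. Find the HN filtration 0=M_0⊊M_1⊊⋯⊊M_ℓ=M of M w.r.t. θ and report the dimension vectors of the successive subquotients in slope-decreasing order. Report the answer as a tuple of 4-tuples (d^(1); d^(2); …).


Barcode: M ≅ I[1,1], I[1,2], I[1,3], I[3,4]^2, I[4,4]^2. HN layers by μ_θ (5 steps, strictly decreasing):
  μ^(1)=13; μ^(2)=9; μ^(3)=7; μ^(4)=-3; μ^(5)=-19

((0, 0, 1, 0); (1, 0, 0, 0); (2, 2, 0, 0); (0, 0, 2, 2); (0, 0, 0, 2))


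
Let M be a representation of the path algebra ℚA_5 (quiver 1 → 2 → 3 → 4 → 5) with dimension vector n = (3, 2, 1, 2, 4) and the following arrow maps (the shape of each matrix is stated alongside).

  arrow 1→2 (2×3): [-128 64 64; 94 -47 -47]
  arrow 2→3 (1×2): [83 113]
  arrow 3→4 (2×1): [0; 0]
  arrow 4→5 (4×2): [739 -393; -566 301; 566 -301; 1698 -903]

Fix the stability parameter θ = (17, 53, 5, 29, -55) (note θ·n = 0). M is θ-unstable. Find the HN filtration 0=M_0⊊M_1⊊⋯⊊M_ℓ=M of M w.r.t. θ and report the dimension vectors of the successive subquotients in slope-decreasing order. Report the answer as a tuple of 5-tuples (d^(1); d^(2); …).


Interval decomposition of M: I[1,1]^2, I[1,3], I[2,2], I[4,5]^2, I[5,5]^2.
HN type (ℓ=5): μ^(1)=53; μ^(2)=29; μ^(3)=17; μ^(4)=-13; μ^(5)=-55

((0, 1, 0, 0, 0); (0, 1, 1, 0, 0); (3, 0, 0, 0, 0); (0, 0, 0, 2, 2); (0, 0, 0, 0, 2))


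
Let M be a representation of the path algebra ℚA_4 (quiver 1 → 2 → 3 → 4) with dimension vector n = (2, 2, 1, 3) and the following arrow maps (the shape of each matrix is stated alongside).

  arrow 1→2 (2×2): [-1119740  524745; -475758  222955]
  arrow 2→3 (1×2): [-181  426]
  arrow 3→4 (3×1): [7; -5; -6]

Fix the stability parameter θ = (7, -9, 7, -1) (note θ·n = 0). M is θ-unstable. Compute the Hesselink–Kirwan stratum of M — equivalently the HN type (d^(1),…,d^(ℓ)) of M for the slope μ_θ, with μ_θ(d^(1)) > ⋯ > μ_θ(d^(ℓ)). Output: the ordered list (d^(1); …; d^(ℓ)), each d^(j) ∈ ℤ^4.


Interval decomposition of M: I[1,2], I[1,4], I[4,4]^2.
HN type (ℓ=2): μ^(1)=3; μ^(2)=-1

((0, 0, 1, 1); (2, 2, 0, 2))


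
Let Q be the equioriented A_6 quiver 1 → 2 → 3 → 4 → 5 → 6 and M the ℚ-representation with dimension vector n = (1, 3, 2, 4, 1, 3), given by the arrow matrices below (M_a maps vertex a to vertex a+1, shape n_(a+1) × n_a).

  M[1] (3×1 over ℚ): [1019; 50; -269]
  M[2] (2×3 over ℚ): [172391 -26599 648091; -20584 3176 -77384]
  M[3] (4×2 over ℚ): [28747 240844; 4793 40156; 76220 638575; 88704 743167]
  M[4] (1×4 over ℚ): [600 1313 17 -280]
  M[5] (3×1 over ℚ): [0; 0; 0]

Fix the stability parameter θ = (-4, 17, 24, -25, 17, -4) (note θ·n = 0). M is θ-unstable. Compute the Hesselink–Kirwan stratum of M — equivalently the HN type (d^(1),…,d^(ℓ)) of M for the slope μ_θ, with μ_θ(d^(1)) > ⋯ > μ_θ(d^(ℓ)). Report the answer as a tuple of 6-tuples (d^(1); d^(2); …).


Via rank(M_{q-1}∘⋯∘M_p): M ≅ I[1,2], I[2,2], I[2,5], I[3,4], I[4,4]^2, I[6,6]^3.
μ_θ-semistable layers: μ^(1)=17; μ^(2)=16/3; μ^(3)=-1/2; μ^(4)=-4; μ^(5)=-25

((0, 2, 0, 0, 1, 0); (0, 1, 1, 1, 0, 0); (0, 0, 1, 1, 0, 0); (1, 0, 0, 0, 0, 3); (0, 0, 0, 2, 0, 0))


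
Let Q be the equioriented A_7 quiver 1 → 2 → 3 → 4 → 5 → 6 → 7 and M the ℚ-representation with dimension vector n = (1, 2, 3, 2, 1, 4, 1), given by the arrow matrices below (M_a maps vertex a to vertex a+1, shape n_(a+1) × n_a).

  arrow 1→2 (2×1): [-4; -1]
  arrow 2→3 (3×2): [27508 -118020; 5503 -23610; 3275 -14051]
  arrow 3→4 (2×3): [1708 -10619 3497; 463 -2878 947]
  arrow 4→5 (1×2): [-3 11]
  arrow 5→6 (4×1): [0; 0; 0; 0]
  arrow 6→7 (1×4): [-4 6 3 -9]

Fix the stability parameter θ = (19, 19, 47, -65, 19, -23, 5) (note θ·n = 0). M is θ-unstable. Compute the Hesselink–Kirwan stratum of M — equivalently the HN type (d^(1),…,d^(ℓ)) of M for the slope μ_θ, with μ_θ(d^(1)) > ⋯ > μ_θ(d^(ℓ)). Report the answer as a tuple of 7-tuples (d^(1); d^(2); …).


Interval decomposition of M: I[1,4], I[2,5], I[3,3], I[6,6]^3, I[6,7].
HN type (ℓ=5): μ^(1)=47; μ^(2)=19; μ^(3)=5; μ^(4)=1/3; μ^(5)=-23

((0, 0, 1, 0, 0, 0, 0); (0, 0, 0, 0, 1, 0, 0); (1, 1, 1, 1, 0, 0, 1); (0, 1, 1, 1, 0, 0, 0); (0, 0, 0, 0, 0, 4, 0))


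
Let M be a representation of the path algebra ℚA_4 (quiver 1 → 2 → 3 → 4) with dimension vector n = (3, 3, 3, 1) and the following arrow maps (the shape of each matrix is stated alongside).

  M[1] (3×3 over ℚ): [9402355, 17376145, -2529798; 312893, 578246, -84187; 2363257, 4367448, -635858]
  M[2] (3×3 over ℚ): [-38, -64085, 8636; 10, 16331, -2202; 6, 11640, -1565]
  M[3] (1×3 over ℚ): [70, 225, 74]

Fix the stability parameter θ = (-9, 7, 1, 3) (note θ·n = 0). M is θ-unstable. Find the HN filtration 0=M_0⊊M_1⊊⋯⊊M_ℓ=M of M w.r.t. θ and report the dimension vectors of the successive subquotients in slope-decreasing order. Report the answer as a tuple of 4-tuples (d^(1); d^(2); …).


Via rank(M_{q-1}∘⋯∘M_p): M ≅ I[1,3]^2, I[1,4].
μ_θ-semistable layers: μ^(1)=4; μ^(2)=11/3; μ^(3)=-9

((0, 2, 2, 0); (0, 1, 1, 1); (3, 0, 0, 0))


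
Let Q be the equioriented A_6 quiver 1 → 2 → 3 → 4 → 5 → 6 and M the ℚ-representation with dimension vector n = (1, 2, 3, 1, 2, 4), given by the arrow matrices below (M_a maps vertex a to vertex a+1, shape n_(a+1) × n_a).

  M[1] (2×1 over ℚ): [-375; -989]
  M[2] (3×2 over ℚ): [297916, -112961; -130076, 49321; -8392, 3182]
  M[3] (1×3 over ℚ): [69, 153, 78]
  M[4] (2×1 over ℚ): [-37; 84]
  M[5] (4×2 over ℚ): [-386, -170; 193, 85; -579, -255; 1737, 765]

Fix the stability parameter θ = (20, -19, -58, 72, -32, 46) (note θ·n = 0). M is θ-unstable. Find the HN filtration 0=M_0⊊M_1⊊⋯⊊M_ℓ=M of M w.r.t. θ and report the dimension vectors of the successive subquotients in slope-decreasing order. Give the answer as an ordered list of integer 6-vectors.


Via rank(M_{q-1}∘⋯∘M_p): M ≅ I[1,3], I[2,2], I[3,3], I[3,6], I[5,5], I[6,6]^3.
μ_θ-semistable layers: μ^(1)=46; μ^(2)=20; μ^(3)=-19; μ^(4)=-32; μ^(5)=-58

((0, 0, 0, 0, 0, 4); (0, 0, 0, 1, 1, 0); (1, 2, 1, 0, 0, 0); (0, 0, 0, 0, 1, 0); (0, 0, 2, 0, 0, 0))


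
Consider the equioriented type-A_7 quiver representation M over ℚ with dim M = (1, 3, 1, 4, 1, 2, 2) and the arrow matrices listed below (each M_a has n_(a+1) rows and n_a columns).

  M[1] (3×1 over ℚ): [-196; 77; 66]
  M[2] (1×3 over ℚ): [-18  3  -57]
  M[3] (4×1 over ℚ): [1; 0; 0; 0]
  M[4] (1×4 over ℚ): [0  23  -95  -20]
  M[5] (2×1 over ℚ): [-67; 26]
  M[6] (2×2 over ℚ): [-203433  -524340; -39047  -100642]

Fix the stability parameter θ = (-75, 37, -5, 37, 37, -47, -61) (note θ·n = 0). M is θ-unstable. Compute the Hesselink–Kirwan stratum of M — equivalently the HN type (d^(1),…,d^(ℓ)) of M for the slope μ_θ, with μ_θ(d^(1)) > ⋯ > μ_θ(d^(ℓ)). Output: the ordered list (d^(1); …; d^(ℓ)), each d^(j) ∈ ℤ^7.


Via rank(M_{q-1}∘⋯∘M_p): M ≅ I[1,4], I[2,2]^2, I[4,4]^2, I[4,7], I[6,7].
μ_θ-semistable layers: μ^(1)=37; μ^(2)=16; μ^(3)=-17/2; μ^(4)=-54; μ^(5)=-75

((0, 2, 0, 3, 0, 0, 0); (0, 1, 1, 0, 0, 0, 0); (0, 0, 0, 1, 1, 1, 1); (0, 0, 0, 0, 0, 1, 1); (1, 0, 0, 0, 0, 0, 0))


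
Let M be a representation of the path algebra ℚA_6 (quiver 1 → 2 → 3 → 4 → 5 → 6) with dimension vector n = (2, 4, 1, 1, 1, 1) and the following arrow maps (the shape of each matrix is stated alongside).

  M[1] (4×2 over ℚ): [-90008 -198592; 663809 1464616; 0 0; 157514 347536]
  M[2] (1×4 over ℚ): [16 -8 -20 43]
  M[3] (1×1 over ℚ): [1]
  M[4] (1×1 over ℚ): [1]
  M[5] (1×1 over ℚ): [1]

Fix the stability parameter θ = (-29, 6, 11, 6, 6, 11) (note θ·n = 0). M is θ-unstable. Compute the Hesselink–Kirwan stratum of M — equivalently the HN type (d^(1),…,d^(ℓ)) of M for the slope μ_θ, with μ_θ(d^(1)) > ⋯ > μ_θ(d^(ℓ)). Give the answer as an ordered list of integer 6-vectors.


Interval decomposition of M: I[1,1], I[1,6], I[2,2]^3.
HN type (ℓ=4): μ^(1)=11; μ^(2)=23/3; μ^(3)=6; μ^(4)=-29

((0, 0, 0, 0, 0, 1); (0, 0, 1, 1, 1, 0); (0, 4, 0, 0, 0, 0); (2, 0, 0, 0, 0, 0))


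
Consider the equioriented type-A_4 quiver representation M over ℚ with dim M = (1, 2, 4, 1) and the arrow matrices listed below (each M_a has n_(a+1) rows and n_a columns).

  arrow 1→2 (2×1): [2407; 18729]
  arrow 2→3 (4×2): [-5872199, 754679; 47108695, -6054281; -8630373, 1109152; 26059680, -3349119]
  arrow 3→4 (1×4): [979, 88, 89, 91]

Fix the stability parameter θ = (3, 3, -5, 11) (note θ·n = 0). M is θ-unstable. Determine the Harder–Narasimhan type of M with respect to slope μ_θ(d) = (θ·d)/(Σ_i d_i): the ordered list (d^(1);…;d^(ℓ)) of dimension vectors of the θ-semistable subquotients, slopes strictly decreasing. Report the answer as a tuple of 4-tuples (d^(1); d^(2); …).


Barcode: M ≅ I[1,4], I[2,3], I[3,3]^2. HN layers by μ_θ (4 steps, strictly decreasing):
  μ^(1)=11; μ^(2)=1/3; μ^(3)=-1; μ^(4)=-5

((0, 0, 0, 1); (1, 1, 1, 0); (0, 1, 1, 0); (0, 0, 2, 0))


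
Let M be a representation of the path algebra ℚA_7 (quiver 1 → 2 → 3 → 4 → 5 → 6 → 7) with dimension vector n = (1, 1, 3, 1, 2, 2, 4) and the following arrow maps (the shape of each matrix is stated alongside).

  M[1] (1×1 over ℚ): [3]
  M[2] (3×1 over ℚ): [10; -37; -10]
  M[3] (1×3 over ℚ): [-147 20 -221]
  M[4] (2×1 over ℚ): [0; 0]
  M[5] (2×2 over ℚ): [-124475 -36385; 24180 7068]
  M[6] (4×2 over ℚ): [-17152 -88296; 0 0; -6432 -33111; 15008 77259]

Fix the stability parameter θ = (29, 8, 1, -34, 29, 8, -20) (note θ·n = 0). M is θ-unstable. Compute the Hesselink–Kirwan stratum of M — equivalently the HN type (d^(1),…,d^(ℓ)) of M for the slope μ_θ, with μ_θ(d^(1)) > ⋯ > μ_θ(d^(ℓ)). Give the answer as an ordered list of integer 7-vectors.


Via rank(M_{q-1}∘⋯∘M_p): M ≅ I[1,3], I[3,3], I[3,4], I[5,5], I[5,7], I[6,6], I[7,7]^3.
μ_θ-semistable layers: μ^(1)=29; μ^(2)=38/3; μ^(3)=8; μ^(4)=17/3; μ^(5)=1; μ^(6)=-33/2; μ^(7)=-20

((0, 0, 0, 0, 1, 0, 0); (1, 1, 1, 0, 0, 0, 0); (0, 0, 0, 0, 0, 1, 0); (0, 0, 0, 0, 1, 1, 1); (0, 0, 1, 0, 0, 0, 0); (0, 0, 1, 1, 0, 0, 0); (0, 0, 0, 0, 0, 0, 3))


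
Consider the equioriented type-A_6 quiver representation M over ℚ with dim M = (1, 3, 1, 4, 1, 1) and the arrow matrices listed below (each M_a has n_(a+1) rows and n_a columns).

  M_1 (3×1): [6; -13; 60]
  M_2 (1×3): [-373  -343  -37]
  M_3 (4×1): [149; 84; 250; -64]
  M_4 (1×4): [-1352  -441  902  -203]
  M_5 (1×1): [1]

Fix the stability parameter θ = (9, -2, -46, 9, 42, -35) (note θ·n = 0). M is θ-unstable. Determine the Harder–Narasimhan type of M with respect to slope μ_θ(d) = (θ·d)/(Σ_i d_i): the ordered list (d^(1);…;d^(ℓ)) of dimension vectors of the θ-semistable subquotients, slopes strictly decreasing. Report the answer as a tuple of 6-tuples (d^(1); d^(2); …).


Barcode: M ≅ I[1,4], I[2,2]^2, I[4,4]^2, I[4,6]. HN layers by μ_θ (4 steps, strictly decreasing):
  μ^(1)=9; μ^(2)=16/3; μ^(3)=-2; μ^(4)=-13

((0, 0, 0, 3, 0, 0); (0, 0, 0, 1, 1, 1); (0, 2, 0, 0, 0, 0); (1, 1, 1, 0, 0, 0))


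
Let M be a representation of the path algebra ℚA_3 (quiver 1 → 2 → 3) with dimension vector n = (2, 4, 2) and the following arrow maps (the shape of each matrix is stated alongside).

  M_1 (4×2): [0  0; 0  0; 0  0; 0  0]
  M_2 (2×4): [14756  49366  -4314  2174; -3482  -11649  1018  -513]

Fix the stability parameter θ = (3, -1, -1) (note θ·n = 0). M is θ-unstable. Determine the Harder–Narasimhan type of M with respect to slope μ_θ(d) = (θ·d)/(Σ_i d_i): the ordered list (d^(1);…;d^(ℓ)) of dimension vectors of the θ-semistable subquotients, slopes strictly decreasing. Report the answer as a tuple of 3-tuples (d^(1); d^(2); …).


Via rank(M_{q-1}∘⋯∘M_p): M ≅ I[1,1]^2, I[2,2]^2, I[2,3]^2.
μ_θ-semistable layers: μ^(1)=3; μ^(2)=-1

((2, 0, 0); (0, 4, 2))


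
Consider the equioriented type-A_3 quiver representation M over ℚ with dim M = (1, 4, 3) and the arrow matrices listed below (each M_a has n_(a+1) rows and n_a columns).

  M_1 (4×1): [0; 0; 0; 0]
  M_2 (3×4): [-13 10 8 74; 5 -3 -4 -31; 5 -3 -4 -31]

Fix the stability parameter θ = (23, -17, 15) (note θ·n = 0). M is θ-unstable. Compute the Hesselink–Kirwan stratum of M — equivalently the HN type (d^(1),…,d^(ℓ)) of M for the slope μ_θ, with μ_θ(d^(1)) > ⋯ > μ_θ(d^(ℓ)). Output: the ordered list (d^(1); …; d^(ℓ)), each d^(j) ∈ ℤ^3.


Interval decomposition of M: I[1,1], I[2,2]^2, I[2,3]^2, I[3,3].
HN type (ℓ=3): μ^(1)=23; μ^(2)=15; μ^(3)=-17

((1, 0, 0); (0, 0, 3); (0, 4, 0))


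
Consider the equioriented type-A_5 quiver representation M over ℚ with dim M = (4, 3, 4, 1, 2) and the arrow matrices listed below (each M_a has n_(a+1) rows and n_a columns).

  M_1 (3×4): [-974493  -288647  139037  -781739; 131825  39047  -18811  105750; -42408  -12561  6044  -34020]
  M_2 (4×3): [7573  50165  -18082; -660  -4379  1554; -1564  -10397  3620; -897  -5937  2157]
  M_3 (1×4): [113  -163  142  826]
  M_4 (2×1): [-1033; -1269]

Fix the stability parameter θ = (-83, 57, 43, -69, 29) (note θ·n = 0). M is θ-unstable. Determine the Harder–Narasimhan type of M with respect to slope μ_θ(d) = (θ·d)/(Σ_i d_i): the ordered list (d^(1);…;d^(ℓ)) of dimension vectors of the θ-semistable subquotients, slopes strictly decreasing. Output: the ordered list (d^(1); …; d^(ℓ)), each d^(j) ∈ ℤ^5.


Barcode: M ≅ I[1,1], I[1,3]^2, I[1,5], I[3,3], I[5,5]. HN layers by μ_θ (5 steps, strictly decreasing):
  μ^(1)=50; μ^(2)=43; μ^(3)=29; μ^(4)=31/3; μ^(5)=-83

((0, 2, 2, 0, 0); (0, 0, 1, 0, 0); (0, 0, 0, 0, 2); (0, 1, 1, 1, 0); (4, 0, 0, 0, 0))


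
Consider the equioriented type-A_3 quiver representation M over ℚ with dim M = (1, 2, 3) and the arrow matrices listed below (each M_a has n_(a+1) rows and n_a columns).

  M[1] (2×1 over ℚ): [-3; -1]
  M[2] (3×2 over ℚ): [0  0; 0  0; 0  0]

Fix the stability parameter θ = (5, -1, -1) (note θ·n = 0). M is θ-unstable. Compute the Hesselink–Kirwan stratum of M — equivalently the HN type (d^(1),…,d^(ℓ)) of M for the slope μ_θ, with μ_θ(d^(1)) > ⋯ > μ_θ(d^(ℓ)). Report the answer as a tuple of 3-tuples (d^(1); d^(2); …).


Barcode: M ≅ I[1,2], I[2,2], I[3,3]^3. HN layers by μ_θ (2 steps, strictly decreasing):
  μ^(1)=2; μ^(2)=-1

((1, 1, 0); (0, 1, 3))


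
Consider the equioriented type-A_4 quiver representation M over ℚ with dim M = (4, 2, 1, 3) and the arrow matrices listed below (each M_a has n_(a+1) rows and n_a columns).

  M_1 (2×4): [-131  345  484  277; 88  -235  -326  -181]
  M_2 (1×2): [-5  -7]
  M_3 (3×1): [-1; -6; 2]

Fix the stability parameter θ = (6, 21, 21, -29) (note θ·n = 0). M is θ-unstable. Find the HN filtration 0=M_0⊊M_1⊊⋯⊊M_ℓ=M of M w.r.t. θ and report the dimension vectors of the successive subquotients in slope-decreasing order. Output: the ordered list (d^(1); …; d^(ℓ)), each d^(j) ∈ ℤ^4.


Via rank(M_{q-1}∘⋯∘M_p): M ≅ I[1,1]^2, I[1,2], I[1,4], I[4,4]^2.
μ_θ-semistable layers: μ^(1)=21; μ^(2)=6; μ^(3)=19/4; μ^(4)=-29

((0, 1, 0, 0); (3, 0, 0, 0); (1, 1, 1, 1); (0, 0, 0, 2))


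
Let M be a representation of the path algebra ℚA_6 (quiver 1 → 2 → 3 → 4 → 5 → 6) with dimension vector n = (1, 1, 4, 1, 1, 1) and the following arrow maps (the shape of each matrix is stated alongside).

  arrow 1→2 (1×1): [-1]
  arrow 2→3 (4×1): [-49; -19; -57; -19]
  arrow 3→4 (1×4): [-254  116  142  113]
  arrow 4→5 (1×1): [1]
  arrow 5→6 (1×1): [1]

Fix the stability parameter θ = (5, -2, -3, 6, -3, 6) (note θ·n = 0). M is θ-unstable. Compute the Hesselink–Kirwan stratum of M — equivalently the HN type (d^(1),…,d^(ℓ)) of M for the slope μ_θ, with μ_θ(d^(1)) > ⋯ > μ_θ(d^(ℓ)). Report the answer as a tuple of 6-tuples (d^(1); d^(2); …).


Via rank(M_{q-1}∘⋯∘M_p): M ≅ I[1,6], I[3,3]^3.
μ_θ-semistable layers: μ^(1)=6; μ^(2)=3/2; μ^(3)=0; μ^(4)=-3

((0, 0, 0, 0, 0, 1); (0, 0, 0, 1, 1, 0); (1, 1, 1, 0, 0, 0); (0, 0, 3, 0, 0, 0))


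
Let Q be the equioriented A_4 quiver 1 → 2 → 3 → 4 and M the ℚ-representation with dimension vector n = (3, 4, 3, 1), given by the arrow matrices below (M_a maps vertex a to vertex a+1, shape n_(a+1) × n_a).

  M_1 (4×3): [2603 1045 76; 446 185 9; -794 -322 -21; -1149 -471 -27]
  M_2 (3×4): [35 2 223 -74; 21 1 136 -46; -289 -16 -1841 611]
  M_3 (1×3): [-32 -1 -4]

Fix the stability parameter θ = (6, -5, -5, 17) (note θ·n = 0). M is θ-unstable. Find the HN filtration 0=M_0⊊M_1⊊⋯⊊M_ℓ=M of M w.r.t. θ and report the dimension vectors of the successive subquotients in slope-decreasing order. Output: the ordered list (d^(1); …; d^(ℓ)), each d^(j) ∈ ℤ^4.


Via rank(M_{q-1}∘⋯∘M_p): M ≅ I[1,2], I[1,3], I[1,4], I[2,3].
μ_θ-semistable layers: μ^(1)=17; μ^(2)=1/2; μ^(3)=-4/3; μ^(4)=-5

((0, 0, 0, 1); (1, 1, 0, 0); (2, 2, 2, 0); (0, 1, 1, 0))


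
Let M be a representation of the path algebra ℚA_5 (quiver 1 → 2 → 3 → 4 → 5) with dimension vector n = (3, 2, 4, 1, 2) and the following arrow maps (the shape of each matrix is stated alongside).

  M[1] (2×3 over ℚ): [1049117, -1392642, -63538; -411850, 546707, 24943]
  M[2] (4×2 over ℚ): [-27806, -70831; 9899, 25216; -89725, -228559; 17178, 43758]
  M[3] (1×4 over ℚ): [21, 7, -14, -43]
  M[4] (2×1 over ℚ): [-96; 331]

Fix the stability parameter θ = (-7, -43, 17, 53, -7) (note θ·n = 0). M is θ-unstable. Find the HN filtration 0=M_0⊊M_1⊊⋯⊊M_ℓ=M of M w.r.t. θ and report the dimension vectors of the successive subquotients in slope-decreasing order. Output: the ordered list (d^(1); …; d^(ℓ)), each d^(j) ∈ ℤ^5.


Barcode: M ≅ I[1,1], I[1,3], I[1,5], I[3,3]^2, I[5,5]. HN layers by μ_θ (4 steps, strictly decreasing):
  μ^(1)=23; μ^(2)=17; μ^(3)=-7; μ^(4)=-25

((0, 0, 0, 1, 1); (0, 0, 4, 0, 0); (1, 0, 0, 0, 1); (2, 2, 0, 0, 0))


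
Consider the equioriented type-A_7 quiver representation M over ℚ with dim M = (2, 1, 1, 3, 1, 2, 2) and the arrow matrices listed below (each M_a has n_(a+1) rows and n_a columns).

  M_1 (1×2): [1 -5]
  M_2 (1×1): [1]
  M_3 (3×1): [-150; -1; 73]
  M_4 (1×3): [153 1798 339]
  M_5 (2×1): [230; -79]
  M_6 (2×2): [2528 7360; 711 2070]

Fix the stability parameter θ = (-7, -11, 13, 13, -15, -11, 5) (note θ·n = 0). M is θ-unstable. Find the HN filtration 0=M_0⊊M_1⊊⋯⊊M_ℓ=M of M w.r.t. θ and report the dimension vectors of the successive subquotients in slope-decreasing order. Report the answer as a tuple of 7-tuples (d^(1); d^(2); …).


Via rank(M_{q-1}∘⋯∘M_p): M ≅ I[1,1], I[1,6], I[4,4]^2, I[6,7], I[7,7].
μ_θ-semistable layers: μ^(1)=13; μ^(2)=5; μ^(3)=0; μ^(4)=-7; μ^(5)=-9; μ^(6)=-11

((0, 0, 0, 2, 0, 0, 0); (0, 0, 0, 0, 0, 0, 2); (0, 0, 1, 1, 1, 1, 0); (1, 0, 0, 0, 0, 0, 0); (1, 1, 0, 0, 0, 0, 0); (0, 0, 0, 0, 0, 1, 0))


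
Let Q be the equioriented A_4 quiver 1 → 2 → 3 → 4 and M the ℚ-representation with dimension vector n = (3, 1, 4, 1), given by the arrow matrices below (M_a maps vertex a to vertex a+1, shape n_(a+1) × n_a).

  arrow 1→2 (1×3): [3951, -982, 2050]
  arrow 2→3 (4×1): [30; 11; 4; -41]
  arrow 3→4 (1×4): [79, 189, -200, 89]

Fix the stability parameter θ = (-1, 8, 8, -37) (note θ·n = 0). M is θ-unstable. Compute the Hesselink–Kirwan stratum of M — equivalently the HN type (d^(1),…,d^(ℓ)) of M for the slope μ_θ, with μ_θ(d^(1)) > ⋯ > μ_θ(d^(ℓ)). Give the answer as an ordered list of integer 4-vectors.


Barcode: M ≅ I[1,1]^2, I[1,3], I[3,3]^2, I[3,4]. HN layers by μ_θ (3 steps, strictly decreasing):
  μ^(1)=8; μ^(2)=-1; μ^(3)=-29/2

((0, 1, 3, 0); (3, 0, 0, 0); (0, 0, 1, 1))


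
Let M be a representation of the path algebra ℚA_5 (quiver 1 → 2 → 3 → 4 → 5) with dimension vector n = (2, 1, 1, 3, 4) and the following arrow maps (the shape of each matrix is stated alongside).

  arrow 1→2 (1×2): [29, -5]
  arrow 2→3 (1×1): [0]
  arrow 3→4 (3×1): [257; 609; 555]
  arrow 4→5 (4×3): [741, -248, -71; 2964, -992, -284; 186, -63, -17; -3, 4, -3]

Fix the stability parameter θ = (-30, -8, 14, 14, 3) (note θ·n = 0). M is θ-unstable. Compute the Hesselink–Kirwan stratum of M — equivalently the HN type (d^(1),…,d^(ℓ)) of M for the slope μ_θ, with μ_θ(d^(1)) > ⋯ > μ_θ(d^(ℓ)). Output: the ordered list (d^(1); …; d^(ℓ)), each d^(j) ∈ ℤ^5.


Via rank(M_{q-1}∘⋯∘M_p): M ≅ I[1,1], I[1,2], I[3,4], I[4,5]^2, I[5,5]^2.
μ_θ-semistable layers: μ^(1)=14; μ^(2)=17/2; μ^(3)=3; μ^(4)=-8; μ^(5)=-30

((0, 0, 1, 1, 0); (0, 0, 0, 2, 2); (0, 0, 0, 0, 2); (0, 1, 0, 0, 0); (2, 0, 0, 0, 0))


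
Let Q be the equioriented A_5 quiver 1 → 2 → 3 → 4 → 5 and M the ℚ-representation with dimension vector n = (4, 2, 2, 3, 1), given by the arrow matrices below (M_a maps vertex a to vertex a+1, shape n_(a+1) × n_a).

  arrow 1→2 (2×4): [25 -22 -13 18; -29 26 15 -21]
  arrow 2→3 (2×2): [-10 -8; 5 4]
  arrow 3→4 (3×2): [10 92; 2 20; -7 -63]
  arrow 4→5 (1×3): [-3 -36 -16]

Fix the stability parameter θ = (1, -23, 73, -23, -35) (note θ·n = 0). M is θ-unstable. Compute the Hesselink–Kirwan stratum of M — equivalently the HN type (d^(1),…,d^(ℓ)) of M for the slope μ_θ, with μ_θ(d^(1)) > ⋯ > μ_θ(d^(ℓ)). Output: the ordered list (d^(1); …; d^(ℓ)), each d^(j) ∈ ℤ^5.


Barcode: M ≅ I[1,1]^2, I[1,2], I[1,5], I[3,4], I[4,4]. HN layers by μ_θ (5 steps, strictly decreasing):
  μ^(1)=25; μ^(2)=5; μ^(3)=1; μ^(4)=-11; μ^(5)=-23

((0, 0, 1, 1, 0); (0, 0, 1, 1, 1); (2, 0, 0, 0, 0); (2, 2, 0, 0, 0); (0, 0, 0, 1, 0))


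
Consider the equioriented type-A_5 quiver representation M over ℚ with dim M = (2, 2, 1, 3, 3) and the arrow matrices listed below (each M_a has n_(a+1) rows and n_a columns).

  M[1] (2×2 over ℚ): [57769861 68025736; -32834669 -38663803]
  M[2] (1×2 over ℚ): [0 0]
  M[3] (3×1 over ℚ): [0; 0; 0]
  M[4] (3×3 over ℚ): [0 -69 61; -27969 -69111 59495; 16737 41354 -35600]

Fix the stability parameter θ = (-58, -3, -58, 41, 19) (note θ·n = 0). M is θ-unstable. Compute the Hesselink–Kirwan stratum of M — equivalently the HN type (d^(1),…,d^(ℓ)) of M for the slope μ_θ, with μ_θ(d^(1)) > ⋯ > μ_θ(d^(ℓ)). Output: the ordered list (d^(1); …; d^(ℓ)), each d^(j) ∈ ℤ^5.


Interval decomposition of M: I[1,2]^2, I[3,3], I[4,5]^3.
HN type (ℓ=3): μ^(1)=30; μ^(2)=-3; μ^(3)=-58

((0, 0, 0, 3, 3); (0, 2, 0, 0, 0); (2, 0, 1, 0, 0))


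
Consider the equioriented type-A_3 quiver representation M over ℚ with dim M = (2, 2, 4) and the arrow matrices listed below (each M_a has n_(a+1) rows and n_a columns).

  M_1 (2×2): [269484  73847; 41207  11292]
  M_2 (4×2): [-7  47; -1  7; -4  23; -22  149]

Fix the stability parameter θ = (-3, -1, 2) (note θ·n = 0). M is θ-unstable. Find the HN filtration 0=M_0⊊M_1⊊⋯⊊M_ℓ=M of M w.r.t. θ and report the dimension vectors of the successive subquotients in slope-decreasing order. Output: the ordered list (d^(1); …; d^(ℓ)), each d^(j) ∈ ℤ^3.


Interval decomposition of M: I[1,3]^2, I[3,3]^2.
HN type (ℓ=3): μ^(1)=2; μ^(2)=-1; μ^(3)=-3

((0, 0, 4); (0, 2, 0); (2, 0, 0))


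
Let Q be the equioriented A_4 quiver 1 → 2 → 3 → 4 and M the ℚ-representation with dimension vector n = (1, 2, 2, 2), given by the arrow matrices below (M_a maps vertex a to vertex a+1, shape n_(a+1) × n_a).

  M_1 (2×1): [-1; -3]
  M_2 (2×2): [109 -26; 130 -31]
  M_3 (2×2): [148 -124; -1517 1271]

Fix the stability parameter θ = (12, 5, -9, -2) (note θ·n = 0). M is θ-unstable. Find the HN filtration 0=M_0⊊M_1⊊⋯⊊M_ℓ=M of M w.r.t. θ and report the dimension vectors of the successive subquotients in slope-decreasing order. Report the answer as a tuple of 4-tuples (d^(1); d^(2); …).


Interval decomposition of M: I[1,3], I[2,4], I[4,4].
HN type (ℓ=2): μ^(1)=8/3; μ^(2)=-2

((1, 1, 1, 0); (0, 1, 1, 2))


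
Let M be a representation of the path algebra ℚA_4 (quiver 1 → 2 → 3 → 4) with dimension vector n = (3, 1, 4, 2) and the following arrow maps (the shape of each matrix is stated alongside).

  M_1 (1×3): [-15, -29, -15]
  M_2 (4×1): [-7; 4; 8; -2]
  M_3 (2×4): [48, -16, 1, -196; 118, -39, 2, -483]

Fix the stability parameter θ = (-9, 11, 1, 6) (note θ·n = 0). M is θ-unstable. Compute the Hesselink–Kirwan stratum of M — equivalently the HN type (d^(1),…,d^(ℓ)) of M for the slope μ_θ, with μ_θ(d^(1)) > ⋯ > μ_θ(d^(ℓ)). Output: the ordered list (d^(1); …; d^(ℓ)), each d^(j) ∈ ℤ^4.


Via rank(M_{q-1}∘⋯∘M_p): M ≅ I[1,1]^2, I[1,3], I[3,3], I[3,4]^2.
μ_θ-semistable layers: μ^(1)=6; μ^(2)=1; μ^(3)=-9

((0, 1, 1, 2); (0, 0, 3, 0); (3, 0, 0, 0))


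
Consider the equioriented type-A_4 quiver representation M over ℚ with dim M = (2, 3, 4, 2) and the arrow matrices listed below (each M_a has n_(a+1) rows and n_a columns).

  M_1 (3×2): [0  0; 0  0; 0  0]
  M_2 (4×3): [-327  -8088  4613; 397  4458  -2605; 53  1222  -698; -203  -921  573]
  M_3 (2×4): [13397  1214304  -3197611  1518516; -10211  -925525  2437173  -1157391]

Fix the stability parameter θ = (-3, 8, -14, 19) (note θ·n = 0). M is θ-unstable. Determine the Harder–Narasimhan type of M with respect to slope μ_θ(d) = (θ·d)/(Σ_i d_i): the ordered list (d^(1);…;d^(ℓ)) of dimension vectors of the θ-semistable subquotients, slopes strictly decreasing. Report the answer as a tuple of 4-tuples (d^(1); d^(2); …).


Barcode: M ≅ I[1,1]^2, I[2,3], I[2,4]^2, I[3,3]. HN layers by μ_θ (3 steps, strictly decreasing):
  μ^(1)=19; μ^(2)=-3; μ^(3)=-14

((0, 0, 0, 2); (2, 3, 3, 0); (0, 0, 1, 0))


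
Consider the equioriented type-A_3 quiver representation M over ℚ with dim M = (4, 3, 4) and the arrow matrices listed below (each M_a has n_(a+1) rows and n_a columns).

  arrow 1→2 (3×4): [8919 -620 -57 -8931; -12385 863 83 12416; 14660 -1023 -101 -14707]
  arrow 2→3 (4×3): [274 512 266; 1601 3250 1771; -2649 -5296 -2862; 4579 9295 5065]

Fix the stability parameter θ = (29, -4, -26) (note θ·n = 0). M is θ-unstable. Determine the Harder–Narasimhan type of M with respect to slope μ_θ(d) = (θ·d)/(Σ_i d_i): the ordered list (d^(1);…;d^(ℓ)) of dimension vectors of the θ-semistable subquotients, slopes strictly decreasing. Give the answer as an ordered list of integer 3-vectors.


Via rank(M_{q-1}∘⋯∘M_p): M ≅ I[1,1], I[1,3]^3, I[3,3].
μ_θ-semistable layers: μ^(1)=29; μ^(2)=-1/3; μ^(3)=-26

((1, 0, 0); (3, 3, 3); (0, 0, 1))


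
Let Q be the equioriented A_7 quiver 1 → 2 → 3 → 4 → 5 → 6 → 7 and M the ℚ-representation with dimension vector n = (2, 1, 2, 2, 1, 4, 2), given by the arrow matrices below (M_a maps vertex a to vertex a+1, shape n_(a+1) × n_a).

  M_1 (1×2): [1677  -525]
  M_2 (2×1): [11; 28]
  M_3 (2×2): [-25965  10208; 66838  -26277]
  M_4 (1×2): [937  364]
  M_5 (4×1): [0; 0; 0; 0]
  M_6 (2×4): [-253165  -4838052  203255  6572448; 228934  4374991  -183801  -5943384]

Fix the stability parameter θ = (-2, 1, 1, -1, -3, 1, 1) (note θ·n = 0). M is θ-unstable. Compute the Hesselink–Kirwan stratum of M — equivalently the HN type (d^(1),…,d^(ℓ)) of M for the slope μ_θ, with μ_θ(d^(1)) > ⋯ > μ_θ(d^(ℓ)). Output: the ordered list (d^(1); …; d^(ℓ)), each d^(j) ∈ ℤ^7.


Interval decomposition of M: I[1,1], I[1,5], I[3,4], I[6,6]^2, I[6,7]^2.
HN type (ℓ=4): μ^(1)=1; μ^(2)=0; μ^(3)=-1/2; μ^(4)=-2

((0, 0, 0, 0, 0, 4, 2); (0, 0, 1, 1, 0, 0, 0); (0, 1, 1, 1, 1, 0, 0); (2, 0, 0, 0, 0, 0, 0))


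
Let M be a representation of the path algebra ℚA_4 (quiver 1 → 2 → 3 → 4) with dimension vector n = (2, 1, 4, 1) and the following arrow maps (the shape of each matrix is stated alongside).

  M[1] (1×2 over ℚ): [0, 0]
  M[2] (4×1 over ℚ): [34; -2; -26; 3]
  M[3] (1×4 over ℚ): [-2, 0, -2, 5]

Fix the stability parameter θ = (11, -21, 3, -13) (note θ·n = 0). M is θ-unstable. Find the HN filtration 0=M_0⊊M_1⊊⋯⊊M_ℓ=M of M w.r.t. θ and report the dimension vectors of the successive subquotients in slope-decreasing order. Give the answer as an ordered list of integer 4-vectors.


Via rank(M_{q-1}∘⋯∘M_p): M ≅ I[1,1]^2, I[2,4], I[3,3]^3.
μ_θ-semistable layers: μ^(1)=11; μ^(2)=3; μ^(3)=-5; μ^(4)=-21

((2, 0, 0, 0); (0, 0, 3, 0); (0, 0, 1, 1); (0, 1, 0, 0))


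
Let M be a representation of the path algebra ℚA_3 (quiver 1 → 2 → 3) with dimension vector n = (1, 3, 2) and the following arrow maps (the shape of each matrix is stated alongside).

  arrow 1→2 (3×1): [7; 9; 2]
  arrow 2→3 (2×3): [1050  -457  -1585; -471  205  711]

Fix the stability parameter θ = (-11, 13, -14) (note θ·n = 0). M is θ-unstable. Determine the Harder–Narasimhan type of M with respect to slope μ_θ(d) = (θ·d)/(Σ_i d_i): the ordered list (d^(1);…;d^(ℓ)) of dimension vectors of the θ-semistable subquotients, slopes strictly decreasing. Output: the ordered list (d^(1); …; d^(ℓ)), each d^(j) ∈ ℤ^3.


Barcode: M ≅ I[1,3], I[2,2], I[2,3]. HN layers by μ_θ (3 steps, strictly decreasing):
  μ^(1)=13; μ^(2)=-1/2; μ^(3)=-11

((0, 1, 0); (0, 2, 2); (1, 0, 0))


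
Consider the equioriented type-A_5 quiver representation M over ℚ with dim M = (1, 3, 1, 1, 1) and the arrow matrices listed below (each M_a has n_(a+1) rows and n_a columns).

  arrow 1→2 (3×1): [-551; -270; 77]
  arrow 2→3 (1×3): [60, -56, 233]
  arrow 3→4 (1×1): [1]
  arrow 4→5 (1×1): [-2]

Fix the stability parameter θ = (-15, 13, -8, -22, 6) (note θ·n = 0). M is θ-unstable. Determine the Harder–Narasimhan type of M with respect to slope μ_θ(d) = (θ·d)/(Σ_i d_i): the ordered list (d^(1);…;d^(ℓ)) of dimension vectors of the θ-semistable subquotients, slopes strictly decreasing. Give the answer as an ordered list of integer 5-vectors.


Interval decomposition of M: I[1,5], I[2,2]^2.
HN type (ℓ=4): μ^(1)=13; μ^(2)=6; μ^(3)=-17/3; μ^(4)=-15

((0, 2, 0, 0, 0); (0, 0, 0, 0, 1); (0, 1, 1, 1, 0); (1, 0, 0, 0, 0))


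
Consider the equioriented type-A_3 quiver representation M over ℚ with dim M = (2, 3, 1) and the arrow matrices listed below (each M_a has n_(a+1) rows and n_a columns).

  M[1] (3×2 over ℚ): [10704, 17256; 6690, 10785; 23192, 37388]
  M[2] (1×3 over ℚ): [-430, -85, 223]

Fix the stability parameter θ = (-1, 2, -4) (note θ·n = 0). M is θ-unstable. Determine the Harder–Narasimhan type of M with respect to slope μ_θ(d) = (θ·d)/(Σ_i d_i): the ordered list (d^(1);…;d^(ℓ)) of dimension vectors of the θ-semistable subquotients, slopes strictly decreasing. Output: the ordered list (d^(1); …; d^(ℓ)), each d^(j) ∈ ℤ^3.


Barcode: M ≅ I[1,1], I[1,3], I[2,2]^2. HN layers by μ_θ (2 steps, strictly decreasing):
  μ^(1)=2; μ^(2)=-1

((0, 2, 0); (2, 1, 1))


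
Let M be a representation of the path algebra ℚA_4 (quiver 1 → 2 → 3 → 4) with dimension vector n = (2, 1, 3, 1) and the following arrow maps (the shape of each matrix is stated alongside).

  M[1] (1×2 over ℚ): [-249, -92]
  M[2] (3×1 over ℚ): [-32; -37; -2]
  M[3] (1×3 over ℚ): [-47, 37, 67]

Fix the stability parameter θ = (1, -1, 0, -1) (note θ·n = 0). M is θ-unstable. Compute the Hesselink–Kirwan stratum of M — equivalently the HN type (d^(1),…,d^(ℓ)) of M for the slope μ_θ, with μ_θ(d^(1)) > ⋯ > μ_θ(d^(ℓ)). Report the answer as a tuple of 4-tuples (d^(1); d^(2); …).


Interval decomposition of M: I[1,1], I[1,4], I[3,3]^2.
HN type (ℓ=3): μ^(1)=1; μ^(2)=0; μ^(3)=-1/4

((1, 0, 0, 0); (0, 0, 2, 0); (1, 1, 1, 1))


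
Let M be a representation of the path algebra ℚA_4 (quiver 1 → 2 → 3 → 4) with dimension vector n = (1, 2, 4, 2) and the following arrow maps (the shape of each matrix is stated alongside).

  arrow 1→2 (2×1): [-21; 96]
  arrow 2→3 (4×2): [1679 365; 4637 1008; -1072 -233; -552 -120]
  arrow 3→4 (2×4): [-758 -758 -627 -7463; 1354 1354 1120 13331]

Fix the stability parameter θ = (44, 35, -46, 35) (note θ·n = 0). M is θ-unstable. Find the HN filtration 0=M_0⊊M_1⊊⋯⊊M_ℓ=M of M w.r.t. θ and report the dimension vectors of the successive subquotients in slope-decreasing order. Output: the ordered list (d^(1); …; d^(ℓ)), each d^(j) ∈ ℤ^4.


Via rank(M_{q-1}∘⋯∘M_p): M ≅ I[1,3], I[2,4], I[3,3], I[3,4].
μ_θ-semistable layers: μ^(1)=35; μ^(2)=11; μ^(3)=-11/2; μ^(4)=-46

((0, 0, 0, 2); (1, 1, 1, 0); (0, 1, 1, 0); (0, 0, 2, 0))


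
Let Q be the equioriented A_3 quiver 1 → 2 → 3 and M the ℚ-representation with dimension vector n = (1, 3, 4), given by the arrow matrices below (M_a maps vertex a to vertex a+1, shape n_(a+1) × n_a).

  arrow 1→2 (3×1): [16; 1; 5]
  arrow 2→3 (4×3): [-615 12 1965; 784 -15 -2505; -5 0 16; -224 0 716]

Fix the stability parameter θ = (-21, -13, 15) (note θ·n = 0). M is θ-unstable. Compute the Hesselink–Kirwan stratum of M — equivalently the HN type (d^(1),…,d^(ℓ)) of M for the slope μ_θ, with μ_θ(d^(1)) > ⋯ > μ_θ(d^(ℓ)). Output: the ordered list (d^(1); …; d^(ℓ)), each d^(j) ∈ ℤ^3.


Via rank(M_{q-1}∘⋯∘M_p): M ≅ I[1,3], I[2,3]^2, I[3,3].
μ_θ-semistable layers: μ^(1)=15; μ^(2)=-13; μ^(3)=-21

((0, 0, 4); (0, 3, 0); (1, 0, 0))


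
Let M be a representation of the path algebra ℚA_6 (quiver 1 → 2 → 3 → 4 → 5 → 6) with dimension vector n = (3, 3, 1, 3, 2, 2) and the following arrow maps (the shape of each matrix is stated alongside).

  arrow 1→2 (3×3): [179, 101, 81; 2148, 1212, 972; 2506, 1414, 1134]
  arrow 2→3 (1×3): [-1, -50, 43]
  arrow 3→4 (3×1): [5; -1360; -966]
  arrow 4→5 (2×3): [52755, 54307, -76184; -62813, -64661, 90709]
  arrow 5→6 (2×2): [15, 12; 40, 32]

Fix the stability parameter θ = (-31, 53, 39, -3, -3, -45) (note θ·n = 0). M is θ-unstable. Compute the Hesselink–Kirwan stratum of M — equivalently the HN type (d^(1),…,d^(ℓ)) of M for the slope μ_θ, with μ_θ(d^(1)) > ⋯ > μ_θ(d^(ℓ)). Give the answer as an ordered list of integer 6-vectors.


Interval decomposition of M: I[1,1]^2, I[1,6], I[2,2]^2, I[4,4], I[4,5], I[6,6].
HN type (ℓ=5): μ^(1)=53; μ^(2)=41/5; μ^(3)=-3; μ^(4)=-31; μ^(5)=-45

((0, 2, 0, 0, 0, 0); (0, 1, 1, 1, 1, 1); (0, 0, 0, 2, 1, 0); (3, 0, 0, 0, 0, 0); (0, 0, 0, 0, 0, 1))


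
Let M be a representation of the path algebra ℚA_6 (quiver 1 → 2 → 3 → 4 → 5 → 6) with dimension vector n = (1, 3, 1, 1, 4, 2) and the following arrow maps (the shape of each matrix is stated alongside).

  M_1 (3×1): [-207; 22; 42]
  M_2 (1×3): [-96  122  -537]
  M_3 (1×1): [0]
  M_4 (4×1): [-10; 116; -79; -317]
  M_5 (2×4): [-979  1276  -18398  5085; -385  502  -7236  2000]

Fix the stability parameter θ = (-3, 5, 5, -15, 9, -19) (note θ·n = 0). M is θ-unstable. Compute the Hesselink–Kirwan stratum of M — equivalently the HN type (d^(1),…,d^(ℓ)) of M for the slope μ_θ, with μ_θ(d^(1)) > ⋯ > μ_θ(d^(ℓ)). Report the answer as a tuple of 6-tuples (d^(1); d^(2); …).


Via rank(M_{q-1}∘⋯∘M_p): M ≅ I[1,3], I[2,2]^2, I[4,6], I[5,5]^2, I[5,6].
μ_θ-semistable layers: μ^(1)=9; μ^(2)=5; μ^(3)=-3; μ^(4)=-5; μ^(5)=-15

((0, 0, 0, 0, 2, 0); (0, 3, 1, 0, 0, 0); (1, 0, 0, 0, 0, 0); (0, 0, 0, 0, 2, 2); (0, 0, 0, 1, 0, 0))


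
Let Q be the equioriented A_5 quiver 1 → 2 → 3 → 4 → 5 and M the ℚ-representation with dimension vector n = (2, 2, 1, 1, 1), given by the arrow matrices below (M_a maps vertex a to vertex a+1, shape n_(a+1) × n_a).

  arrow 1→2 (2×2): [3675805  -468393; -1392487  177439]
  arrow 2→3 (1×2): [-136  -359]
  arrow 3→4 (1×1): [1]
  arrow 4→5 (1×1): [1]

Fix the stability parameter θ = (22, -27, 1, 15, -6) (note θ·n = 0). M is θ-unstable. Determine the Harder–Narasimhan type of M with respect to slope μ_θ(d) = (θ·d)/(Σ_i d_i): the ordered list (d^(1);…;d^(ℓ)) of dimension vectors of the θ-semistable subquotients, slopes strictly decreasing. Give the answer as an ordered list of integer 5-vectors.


Via rank(M_{q-1}∘⋯∘M_p): M ≅ I[1,2], I[1,5].
μ_θ-semistable layers: μ^(1)=9/2; μ^(2)=1; μ^(3)=-5/2

((0, 0, 0, 1, 1); (0, 0, 1, 0, 0); (2, 2, 0, 0, 0))


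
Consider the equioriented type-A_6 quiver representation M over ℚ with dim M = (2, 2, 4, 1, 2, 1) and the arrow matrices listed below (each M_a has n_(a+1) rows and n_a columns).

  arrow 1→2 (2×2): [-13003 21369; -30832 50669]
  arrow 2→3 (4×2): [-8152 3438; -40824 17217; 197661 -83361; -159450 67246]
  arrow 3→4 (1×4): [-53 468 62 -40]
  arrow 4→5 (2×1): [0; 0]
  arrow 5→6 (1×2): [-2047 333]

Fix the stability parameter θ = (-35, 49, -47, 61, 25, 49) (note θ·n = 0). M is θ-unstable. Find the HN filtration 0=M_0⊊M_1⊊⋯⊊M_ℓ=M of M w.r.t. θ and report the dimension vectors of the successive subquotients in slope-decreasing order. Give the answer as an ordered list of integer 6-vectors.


Via rank(M_{q-1}∘⋯∘M_p): M ≅ I[1,3], I[1,4], I[3,3]^2, I[5,5], I[5,6].
μ_θ-semistable layers: μ^(1)=61; μ^(2)=49; μ^(3)=25; μ^(4)=1; μ^(5)=-35; μ^(6)=-47

((0, 0, 0, 1, 0, 0); (0, 0, 0, 0, 0, 1); (0, 0, 0, 0, 2, 0); (0, 2, 2, 0, 0, 0); (2, 0, 0, 0, 0, 0); (0, 0, 2, 0, 0, 0))


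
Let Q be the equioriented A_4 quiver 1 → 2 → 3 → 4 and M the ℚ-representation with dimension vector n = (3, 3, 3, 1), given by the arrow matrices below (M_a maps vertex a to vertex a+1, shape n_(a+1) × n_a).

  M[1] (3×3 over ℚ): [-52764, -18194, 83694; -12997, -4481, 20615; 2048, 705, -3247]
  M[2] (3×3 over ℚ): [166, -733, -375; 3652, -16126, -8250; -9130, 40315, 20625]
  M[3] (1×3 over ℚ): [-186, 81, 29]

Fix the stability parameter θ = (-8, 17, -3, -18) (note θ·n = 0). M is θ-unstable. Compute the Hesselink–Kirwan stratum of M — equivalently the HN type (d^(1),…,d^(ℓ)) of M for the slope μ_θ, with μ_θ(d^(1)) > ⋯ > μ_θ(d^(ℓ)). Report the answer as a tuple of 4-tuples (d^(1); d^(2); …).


Via rank(M_{q-1}∘⋯∘M_p): M ≅ I[1,1], I[1,2], I[1,4], I[2,2], I[3,3]^2.
μ_θ-semistable layers: μ^(1)=17; μ^(2)=-4/3; μ^(3)=-3; μ^(4)=-8

((0, 2, 0, 0); (0, 1, 1, 1); (0, 0, 2, 0); (3, 0, 0, 0))


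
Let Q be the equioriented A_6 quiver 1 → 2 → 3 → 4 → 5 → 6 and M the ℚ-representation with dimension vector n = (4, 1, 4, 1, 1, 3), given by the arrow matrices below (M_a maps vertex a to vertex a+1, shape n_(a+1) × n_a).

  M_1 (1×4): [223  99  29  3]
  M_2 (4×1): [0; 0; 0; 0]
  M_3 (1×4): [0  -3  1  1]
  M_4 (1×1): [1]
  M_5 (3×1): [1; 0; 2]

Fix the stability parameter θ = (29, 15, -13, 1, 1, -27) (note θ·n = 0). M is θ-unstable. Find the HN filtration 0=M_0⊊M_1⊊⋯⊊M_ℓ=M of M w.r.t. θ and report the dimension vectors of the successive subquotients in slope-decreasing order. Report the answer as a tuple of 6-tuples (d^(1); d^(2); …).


Interval decomposition of M: I[1,1]^3, I[1,2], I[3,3]^3, I[3,6], I[6,6]^2.
HN type (ℓ=5): μ^(1)=29; μ^(2)=22; μ^(3)=-25/3; μ^(4)=-13; μ^(5)=-27

((3, 0, 0, 0, 0, 0); (1, 1, 0, 0, 0, 0); (0, 0, 0, 1, 1, 1); (0, 0, 4, 0, 0, 0); (0, 0, 0, 0, 0, 2))
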